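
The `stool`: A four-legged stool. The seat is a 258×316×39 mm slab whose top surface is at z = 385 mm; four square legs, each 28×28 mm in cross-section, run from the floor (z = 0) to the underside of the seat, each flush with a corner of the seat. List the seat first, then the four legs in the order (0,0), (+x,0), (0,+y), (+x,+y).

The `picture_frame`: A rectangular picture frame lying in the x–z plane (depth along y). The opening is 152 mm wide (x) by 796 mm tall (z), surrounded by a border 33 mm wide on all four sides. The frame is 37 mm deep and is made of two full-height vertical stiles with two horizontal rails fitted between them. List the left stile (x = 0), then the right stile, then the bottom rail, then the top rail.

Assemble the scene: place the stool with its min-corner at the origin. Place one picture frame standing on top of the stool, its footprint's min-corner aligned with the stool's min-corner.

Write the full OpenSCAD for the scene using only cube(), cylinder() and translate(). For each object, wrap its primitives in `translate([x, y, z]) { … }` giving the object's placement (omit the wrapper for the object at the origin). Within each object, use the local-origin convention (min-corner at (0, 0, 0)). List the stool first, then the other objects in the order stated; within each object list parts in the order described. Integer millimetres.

translate([0, 0, 346]) cube([258, 316, 39]);
cube([28, 28, 346]);
translate([230, 0, 0]) cube([28, 28, 346]);
translate([0, 288, 0]) cube([28, 28, 346]);
translate([230, 288, 0]) cube([28, 28, 346]);
translate([0, 0, 385]) {
  cube([33, 37, 862]);
  translate([185, 0, 0]) cube([33, 37, 862]);
  translate([33, 0, 0]) cube([152, 37, 33]);
  translate([33, 0, 829]) cube([152, 37, 33]);
}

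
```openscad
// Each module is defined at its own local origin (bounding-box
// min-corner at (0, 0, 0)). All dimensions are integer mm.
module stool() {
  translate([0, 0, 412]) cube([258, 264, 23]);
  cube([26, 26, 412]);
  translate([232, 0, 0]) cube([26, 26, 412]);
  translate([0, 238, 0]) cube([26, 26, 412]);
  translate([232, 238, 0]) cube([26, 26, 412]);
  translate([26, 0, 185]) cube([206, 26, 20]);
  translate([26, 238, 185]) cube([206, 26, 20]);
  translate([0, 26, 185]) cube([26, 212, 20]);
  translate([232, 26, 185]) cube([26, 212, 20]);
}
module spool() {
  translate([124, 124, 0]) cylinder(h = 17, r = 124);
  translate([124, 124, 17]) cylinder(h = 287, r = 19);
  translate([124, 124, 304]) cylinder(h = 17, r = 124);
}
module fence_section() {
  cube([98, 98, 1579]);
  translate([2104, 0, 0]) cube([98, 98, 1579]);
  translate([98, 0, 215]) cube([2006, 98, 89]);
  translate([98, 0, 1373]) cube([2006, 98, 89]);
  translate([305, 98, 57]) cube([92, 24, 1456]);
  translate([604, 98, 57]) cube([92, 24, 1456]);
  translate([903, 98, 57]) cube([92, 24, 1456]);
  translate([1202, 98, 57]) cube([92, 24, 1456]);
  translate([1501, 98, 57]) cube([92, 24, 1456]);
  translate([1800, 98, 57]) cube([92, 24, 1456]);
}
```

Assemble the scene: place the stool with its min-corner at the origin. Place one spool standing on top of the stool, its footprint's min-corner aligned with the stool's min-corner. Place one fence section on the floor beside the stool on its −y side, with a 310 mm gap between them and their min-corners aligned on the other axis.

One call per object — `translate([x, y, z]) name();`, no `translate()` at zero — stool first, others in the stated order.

stool();
translate([0, 0, 435]) spool();
translate([0, -432, 0]) fence_section();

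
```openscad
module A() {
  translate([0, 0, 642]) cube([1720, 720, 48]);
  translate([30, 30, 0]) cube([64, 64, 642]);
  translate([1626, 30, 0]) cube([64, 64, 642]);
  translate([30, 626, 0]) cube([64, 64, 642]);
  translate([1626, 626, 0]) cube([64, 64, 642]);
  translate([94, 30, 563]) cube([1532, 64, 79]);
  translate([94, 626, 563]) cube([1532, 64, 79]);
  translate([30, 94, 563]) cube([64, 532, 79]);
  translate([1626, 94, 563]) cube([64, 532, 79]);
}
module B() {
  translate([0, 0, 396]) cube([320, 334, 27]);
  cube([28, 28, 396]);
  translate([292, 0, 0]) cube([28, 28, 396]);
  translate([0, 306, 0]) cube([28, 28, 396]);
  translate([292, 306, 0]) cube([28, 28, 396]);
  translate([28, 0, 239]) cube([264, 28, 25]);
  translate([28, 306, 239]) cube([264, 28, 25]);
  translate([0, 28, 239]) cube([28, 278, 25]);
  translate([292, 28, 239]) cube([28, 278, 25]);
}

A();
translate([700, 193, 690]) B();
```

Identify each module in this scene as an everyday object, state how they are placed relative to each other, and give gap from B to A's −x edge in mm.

The stool's min-x is at 700; the table's min-x is 0; gap = 700 mm.

A is a table. B is a stool. The stool is on top of the table, centred. The gap from the stool to the table's −x edge is 700 mm.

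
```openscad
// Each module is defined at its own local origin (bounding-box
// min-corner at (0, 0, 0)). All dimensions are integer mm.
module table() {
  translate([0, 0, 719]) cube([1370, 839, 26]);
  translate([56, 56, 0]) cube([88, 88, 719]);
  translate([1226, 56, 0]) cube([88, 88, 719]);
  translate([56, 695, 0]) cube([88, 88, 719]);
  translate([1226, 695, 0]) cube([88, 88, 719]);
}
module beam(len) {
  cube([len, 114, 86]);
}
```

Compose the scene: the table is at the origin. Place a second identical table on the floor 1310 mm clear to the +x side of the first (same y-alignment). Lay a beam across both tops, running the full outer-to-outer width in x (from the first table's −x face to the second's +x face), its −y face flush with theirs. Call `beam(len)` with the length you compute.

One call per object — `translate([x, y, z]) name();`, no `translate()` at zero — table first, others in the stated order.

table();
translate([2680, 0, 0]) table();
translate([0, 0, 745]) beam(4050);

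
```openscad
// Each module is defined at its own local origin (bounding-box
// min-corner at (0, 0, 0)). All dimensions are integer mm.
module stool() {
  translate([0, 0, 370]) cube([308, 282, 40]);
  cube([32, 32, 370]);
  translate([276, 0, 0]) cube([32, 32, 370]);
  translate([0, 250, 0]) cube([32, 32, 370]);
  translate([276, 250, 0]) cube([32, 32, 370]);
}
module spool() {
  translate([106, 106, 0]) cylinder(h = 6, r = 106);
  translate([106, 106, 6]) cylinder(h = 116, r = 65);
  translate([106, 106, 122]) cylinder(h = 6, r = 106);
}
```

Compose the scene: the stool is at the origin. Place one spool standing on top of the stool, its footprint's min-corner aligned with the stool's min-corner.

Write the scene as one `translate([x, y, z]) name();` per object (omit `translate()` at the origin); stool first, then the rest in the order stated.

stool();
translate([0, 0, 410]) spool();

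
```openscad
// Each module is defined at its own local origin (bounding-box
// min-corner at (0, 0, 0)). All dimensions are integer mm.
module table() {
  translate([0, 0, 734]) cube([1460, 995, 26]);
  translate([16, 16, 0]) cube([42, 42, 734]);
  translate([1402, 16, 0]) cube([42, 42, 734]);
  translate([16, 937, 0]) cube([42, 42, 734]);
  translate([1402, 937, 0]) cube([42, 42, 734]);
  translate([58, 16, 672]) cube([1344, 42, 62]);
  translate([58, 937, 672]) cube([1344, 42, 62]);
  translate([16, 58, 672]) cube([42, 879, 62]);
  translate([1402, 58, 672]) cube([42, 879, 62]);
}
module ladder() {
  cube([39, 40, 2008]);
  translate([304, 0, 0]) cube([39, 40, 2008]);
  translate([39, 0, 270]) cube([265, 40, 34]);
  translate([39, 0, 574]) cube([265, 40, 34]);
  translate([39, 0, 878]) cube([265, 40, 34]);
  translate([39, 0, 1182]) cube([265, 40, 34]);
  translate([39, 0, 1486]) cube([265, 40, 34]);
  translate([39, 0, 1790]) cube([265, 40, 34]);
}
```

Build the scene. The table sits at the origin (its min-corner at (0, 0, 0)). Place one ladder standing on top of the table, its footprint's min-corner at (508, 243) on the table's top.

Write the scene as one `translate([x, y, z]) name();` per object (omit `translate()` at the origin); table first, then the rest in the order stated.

table();
translate([508, 243, 760]) ladder();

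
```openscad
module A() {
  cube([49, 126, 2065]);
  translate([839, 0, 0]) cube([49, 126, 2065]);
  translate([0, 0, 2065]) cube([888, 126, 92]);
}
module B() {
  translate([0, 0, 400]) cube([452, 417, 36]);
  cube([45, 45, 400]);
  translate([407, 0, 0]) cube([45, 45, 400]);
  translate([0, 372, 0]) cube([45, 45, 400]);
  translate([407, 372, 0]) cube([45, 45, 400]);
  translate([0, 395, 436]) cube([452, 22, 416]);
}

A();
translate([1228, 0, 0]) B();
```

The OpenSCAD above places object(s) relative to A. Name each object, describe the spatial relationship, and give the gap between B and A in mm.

The chair's nearest face is 340 mm from the door frame's +x face.

A is a door frame. B is a chair. The chair is on the floor beside the door frame on its +x side. The gap between the chair and the door frame is 340 mm.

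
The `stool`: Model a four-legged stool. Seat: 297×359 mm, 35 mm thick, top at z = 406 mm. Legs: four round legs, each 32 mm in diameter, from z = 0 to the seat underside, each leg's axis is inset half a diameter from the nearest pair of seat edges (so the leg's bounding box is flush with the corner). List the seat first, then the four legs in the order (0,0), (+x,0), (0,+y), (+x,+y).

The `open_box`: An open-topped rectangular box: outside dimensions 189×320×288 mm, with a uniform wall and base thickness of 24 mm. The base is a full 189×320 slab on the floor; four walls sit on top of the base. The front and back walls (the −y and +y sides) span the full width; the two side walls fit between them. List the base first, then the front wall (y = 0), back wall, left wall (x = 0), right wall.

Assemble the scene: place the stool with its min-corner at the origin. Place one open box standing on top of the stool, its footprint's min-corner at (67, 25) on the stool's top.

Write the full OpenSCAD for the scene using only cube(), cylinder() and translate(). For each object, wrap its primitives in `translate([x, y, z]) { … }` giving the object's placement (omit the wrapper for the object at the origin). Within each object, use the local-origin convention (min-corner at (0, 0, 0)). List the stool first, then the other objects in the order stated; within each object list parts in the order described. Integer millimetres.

translate([0, 0, 371]) cube([297, 359, 35]);
translate([16, 16, 0]) cylinder(h = 371, r = 16);
translate([281, 16, 0]) cylinder(h = 371, r = 16);
translate([16, 343, 0]) cylinder(h = 371, r = 16);
translate([281, 343, 0]) cylinder(h = 371, r = 16);
translate([67, 25, 406]) {
  cube([189, 320, 24]);
  translate([0, 0, 24]) cube([189, 24, 264]);
  translate([0, 296, 24]) cube([189, 24, 264]);
  translate([0, 24, 24]) cube([24, 272, 264]);
  translate([165, 24, 24]) cube([24, 272, 264]);
}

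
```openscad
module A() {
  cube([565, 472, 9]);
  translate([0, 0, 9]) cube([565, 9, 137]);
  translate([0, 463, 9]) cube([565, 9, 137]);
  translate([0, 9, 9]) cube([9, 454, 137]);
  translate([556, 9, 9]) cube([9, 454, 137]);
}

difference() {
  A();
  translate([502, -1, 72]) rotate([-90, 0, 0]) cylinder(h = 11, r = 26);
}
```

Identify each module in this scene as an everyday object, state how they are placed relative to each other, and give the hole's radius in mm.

A is an open box. The open box has a circular hole through its front wall. The hole's radius is 26 mm.

The subtracted cylinder has r = 26 mm.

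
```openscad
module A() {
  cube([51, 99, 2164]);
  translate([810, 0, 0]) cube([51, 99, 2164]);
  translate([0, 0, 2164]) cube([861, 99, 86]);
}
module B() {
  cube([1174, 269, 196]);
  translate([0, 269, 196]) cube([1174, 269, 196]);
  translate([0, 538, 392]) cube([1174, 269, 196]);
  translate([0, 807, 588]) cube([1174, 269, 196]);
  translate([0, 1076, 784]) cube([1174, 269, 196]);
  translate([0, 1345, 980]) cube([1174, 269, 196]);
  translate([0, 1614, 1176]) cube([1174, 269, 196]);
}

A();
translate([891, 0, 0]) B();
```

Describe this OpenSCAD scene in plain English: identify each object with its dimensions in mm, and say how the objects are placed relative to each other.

A is a door frame. The clear opening is 759 mm wide and 2164 mm high. Two 51 mm wide jambs, 99 mm deep, stand either side of the opening from the floor to the top of the opening. A 86 mm thick head sits across the top of both jambs, spanning the full outside width of the frame.

B is a straight staircase of 7 solid steps. Each step is 1174 mm wide (x), 269 mm deep (y, the going) and 196 mm tall (the rise). The first step rests on the floor; each subsequent step sits one going further in +y and one rise higher in +z, directly behind and above the previous step with no overlap.

The staircase is on the floor beside the door frame on its +x side.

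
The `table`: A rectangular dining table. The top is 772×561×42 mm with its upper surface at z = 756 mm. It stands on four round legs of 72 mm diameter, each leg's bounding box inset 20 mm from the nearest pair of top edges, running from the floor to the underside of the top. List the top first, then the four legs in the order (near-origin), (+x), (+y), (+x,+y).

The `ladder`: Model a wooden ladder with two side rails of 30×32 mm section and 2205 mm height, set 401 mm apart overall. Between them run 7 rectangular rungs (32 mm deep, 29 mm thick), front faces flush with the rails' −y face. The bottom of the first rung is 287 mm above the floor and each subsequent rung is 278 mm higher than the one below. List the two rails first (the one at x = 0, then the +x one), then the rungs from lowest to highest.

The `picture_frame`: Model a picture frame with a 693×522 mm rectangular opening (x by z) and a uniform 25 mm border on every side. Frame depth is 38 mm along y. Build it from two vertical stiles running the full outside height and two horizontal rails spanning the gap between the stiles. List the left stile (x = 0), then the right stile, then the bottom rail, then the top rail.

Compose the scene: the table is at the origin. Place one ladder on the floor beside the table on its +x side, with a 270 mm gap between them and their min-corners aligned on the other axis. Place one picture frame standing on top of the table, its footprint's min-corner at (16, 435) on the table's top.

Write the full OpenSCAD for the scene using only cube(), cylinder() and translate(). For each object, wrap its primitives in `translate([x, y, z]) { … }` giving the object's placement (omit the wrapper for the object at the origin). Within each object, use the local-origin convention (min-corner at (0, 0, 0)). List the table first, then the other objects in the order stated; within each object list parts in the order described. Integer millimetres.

translate([0, 0, 714]) cube([772, 561, 42]);
translate([56, 56, 0]) cylinder(h = 714, r = 36);
translate([716, 56, 0]) cylinder(h = 714, r = 36);
translate([56, 505, 0]) cylinder(h = 714, r = 36);
translate([716, 505, 0]) cylinder(h = 714, r = 36);
translate([1042, 0, 0]) {
  cube([30, 32, 2205]);
  translate([371, 0, 0]) cube([30, 32, 2205]);
  translate([30, 0, 287]) cube([341, 32, 29]);
  translate([30, 0, 565]) cube([341, 32, 29]);
  translate([30, 0, 843]) cube([341, 32, 29]);
  translate([30, 0, 1121]) cube([341, 32, 29]);
  translate([30, 0, 1399]) cube([341, 32, 29]);
  translate([30, 0, 1677]) cube([341, 32, 29]);
  translate([30, 0, 1955]) cube([341, 32, 29]);
}
translate([16, 435, 756]) {
  cube([25, 38, 572]);
  translate([718, 0, 0]) cube([25, 38, 572]);
  translate([25, 0, 0]) cube([693, 38, 25]);
  translate([25, 0, 547]) cube([693, 38, 25]);
}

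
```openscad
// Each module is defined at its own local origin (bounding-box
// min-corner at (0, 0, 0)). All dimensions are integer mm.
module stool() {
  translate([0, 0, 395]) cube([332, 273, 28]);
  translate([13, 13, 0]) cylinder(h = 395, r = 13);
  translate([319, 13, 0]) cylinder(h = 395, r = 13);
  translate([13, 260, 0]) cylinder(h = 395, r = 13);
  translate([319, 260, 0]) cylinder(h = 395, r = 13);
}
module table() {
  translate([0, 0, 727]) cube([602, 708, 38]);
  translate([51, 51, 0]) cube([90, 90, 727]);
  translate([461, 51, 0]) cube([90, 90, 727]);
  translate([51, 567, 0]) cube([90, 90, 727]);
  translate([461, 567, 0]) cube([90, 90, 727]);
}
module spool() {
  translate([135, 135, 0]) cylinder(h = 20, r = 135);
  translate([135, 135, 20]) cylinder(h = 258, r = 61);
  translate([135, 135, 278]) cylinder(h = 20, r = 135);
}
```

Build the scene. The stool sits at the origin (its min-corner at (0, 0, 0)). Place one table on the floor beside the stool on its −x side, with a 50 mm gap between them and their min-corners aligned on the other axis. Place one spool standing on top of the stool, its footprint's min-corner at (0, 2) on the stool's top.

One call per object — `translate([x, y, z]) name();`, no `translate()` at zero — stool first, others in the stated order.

stool();
translate([-652, 0, 0]) table();
translate([0, 2, 423]) spool();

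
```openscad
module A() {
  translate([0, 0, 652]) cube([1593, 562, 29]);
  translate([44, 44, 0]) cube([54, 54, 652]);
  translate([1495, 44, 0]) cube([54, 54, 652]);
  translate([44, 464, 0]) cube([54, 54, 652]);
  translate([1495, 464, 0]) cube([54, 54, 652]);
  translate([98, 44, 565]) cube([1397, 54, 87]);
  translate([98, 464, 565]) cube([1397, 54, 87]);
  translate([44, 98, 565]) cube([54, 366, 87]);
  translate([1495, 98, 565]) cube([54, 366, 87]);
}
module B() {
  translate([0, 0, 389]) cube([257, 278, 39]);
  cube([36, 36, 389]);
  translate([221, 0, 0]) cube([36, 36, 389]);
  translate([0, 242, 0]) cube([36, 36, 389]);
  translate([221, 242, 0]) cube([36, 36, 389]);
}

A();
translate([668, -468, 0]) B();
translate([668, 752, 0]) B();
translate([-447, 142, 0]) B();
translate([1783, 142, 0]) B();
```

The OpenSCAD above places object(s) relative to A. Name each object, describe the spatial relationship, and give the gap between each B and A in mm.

A is a table. B is a stool. Four stools sit around the table at the −y, +y, −x, +x sides. The gap between each stool and the table is 190 mm.

Each stool's nearest face is 190 mm from the table's bounding box.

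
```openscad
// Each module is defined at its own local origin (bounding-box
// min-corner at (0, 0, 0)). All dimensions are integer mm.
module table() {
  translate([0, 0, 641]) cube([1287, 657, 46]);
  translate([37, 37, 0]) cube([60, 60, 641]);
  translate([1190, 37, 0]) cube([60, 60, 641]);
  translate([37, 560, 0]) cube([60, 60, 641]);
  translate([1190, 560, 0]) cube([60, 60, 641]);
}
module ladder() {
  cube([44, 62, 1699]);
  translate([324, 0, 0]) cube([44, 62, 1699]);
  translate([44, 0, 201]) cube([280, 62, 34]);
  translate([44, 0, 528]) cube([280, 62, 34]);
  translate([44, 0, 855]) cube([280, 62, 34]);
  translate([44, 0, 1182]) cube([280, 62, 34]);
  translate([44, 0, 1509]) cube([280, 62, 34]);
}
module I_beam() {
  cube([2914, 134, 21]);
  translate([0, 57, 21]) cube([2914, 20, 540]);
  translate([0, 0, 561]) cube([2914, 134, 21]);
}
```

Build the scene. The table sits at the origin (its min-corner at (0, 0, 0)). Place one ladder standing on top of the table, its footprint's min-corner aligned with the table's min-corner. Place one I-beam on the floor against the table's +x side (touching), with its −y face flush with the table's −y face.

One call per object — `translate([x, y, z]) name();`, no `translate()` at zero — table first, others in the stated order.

table();
translate([0, 0, 687]) ladder();
translate([1287, 0, 0]) I_beam();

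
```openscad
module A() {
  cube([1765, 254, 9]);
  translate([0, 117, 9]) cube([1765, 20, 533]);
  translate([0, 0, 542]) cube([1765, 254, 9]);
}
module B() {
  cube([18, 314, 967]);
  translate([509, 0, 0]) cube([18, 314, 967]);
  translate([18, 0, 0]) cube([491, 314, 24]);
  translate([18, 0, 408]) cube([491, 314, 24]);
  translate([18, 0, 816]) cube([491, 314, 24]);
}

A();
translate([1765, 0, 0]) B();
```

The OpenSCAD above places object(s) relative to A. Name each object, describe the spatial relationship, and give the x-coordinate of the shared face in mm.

A is an I-beam. B is a bookshelf. The bookshelf is against the I-beam's +x side, with their −y faces flush. The x-coordinate of the shared face is 1765 mm.

The I-beam's +x face and the bookshelf's −x face are both at x = 1765 mm.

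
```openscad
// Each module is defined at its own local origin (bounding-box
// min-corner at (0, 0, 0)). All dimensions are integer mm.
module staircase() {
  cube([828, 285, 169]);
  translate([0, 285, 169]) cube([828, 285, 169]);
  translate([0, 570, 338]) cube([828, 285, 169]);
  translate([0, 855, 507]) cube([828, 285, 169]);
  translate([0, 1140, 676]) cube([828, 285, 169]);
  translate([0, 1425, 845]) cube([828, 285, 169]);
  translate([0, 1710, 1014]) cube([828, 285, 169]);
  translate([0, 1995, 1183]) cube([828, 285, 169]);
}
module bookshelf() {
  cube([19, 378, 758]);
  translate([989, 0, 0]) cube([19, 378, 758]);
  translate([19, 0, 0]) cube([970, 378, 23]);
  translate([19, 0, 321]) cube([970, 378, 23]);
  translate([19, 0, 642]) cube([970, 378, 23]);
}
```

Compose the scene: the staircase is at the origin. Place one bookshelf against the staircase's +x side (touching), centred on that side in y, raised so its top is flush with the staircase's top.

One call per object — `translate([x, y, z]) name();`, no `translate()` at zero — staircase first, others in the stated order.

staircase();
translate([828, 951, 594]) bookshelf();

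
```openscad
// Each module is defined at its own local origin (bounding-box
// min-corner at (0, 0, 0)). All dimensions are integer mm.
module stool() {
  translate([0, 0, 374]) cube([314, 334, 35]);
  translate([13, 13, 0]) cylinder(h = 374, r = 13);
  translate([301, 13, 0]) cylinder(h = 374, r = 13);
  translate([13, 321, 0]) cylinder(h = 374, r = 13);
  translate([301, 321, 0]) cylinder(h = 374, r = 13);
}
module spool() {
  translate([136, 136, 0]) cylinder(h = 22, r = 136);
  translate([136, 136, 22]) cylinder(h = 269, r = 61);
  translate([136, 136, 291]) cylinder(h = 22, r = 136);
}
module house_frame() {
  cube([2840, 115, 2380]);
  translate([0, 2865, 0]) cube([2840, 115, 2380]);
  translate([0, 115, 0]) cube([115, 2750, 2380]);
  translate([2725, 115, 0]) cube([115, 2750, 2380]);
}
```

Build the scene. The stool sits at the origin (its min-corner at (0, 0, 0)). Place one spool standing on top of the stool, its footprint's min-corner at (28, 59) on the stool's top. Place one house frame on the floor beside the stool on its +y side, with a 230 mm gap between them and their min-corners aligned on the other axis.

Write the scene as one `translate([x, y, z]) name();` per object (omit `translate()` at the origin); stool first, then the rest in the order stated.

stool();
translate([28, 59, 409]) spool();
translate([0, 564, 0]) house_frame();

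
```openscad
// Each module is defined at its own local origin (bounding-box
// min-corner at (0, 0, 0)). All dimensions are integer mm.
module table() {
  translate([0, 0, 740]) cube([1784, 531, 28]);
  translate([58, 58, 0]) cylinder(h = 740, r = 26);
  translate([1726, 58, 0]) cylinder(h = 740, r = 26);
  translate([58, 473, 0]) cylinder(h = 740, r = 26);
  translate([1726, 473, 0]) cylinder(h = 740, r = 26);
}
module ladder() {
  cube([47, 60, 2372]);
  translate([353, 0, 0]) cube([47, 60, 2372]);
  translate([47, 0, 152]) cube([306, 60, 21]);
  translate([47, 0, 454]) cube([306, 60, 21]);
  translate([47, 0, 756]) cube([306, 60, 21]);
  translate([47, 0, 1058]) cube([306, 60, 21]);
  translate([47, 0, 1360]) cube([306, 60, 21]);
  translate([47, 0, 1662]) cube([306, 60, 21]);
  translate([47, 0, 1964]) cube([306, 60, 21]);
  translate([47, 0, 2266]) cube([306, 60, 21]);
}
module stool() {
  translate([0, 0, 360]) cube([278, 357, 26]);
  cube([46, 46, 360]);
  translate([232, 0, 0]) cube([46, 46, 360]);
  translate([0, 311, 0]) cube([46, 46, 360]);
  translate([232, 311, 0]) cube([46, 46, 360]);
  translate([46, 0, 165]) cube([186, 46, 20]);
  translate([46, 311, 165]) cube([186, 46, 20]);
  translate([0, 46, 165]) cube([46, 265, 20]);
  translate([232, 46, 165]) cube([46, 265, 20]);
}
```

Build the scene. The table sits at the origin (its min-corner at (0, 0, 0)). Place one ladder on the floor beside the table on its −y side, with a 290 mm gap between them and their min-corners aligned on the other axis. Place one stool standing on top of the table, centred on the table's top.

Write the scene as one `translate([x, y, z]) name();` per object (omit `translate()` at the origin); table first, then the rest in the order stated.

table();
translate([0, -350, 0]) ladder();
translate([753, 87, 768]) stool();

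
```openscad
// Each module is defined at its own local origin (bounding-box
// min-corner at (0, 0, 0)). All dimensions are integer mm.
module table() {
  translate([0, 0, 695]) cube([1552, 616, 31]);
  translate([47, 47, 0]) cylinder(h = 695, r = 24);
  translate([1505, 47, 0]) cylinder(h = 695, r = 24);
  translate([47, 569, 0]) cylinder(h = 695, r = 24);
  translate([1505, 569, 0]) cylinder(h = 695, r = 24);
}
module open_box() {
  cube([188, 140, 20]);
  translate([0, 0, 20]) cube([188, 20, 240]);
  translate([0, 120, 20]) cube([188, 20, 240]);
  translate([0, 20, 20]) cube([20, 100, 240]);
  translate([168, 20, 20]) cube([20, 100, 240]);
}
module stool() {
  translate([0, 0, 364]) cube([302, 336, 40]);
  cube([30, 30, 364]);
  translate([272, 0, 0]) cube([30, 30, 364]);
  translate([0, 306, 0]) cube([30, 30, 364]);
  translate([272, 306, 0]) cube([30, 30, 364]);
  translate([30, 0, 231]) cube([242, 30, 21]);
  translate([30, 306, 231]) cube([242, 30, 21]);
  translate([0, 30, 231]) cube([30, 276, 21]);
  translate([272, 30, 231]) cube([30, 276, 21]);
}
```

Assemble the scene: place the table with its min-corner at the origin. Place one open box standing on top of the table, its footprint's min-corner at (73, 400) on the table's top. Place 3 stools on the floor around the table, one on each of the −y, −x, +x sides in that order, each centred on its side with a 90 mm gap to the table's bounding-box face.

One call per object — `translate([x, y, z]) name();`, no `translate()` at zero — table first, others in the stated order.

table();
translate([73, 400, 726]) open_box();
translate([625, -426, 0]) stool();
translate([-392, 140, 0]) stool();
translate([1642, 140, 0]) stool();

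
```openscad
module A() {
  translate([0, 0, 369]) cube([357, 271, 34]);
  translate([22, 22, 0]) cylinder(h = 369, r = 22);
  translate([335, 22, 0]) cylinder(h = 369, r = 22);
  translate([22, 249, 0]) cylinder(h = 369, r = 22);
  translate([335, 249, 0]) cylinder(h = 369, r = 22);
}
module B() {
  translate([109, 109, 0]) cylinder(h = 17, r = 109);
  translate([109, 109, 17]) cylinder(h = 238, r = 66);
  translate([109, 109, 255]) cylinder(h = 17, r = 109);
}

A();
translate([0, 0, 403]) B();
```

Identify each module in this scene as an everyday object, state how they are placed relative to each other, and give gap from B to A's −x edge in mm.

A is a stool. B is a spool. The spool is on top of the stool. The gap from the spool to the stool's −x edge is 0 mm.

The spool's min-x is at 0; the stool's min-x is 0; gap = 0 mm.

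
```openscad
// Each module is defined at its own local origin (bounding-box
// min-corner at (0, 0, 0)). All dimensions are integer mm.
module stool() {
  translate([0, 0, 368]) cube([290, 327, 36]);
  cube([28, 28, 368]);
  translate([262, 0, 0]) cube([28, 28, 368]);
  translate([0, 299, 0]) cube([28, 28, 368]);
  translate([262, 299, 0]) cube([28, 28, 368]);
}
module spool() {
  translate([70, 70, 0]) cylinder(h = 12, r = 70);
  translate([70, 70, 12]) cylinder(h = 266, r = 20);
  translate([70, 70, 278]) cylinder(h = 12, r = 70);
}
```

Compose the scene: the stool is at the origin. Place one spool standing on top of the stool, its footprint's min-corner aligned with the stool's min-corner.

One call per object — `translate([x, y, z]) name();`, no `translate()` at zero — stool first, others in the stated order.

stool();
translate([0, 0, 404]) spool();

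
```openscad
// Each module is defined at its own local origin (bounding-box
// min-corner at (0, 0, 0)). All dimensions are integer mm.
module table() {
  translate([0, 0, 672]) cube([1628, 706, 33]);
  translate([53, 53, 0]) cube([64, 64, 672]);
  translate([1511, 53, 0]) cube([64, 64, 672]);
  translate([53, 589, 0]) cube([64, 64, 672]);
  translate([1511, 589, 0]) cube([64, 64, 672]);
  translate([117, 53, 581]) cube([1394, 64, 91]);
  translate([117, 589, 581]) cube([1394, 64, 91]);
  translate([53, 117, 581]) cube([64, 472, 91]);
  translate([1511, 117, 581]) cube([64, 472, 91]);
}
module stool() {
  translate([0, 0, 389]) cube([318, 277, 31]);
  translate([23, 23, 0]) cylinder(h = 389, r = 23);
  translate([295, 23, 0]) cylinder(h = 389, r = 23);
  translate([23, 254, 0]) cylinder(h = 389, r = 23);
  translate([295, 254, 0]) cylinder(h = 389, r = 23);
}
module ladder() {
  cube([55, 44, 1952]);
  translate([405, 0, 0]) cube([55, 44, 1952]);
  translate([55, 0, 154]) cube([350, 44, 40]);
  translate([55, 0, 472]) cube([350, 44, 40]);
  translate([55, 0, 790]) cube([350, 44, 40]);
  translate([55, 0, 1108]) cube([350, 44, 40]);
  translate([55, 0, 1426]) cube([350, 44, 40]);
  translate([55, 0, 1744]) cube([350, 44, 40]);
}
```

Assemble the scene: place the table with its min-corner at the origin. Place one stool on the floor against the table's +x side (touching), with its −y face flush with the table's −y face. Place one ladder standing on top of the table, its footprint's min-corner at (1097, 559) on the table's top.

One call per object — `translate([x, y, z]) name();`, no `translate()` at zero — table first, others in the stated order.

table();
translate([1628, 0, 0]) stool();
translate([1097, 559, 705]) ladder();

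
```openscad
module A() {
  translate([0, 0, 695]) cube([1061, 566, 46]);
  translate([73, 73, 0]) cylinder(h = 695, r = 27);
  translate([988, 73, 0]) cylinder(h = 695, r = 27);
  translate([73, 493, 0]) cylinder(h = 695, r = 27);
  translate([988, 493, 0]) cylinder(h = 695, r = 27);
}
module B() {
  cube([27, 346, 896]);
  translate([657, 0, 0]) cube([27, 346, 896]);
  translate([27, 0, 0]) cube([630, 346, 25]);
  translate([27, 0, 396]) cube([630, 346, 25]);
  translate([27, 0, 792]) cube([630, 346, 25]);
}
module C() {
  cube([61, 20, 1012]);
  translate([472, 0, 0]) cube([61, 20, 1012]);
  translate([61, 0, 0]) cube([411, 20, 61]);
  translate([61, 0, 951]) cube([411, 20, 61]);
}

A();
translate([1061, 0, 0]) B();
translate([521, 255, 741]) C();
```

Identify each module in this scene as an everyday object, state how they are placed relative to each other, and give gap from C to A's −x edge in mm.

The picture frame's min-x is at 521; the table's min-x is 0; gap = 521 mm.

A is a table. B is a bookshelf. C is a picture frame. The bookshelf is against the table's +x side, with their −y faces flush. The picture frame is on top of the table. The gap from the picture frame to the table's −x edge is 521 mm.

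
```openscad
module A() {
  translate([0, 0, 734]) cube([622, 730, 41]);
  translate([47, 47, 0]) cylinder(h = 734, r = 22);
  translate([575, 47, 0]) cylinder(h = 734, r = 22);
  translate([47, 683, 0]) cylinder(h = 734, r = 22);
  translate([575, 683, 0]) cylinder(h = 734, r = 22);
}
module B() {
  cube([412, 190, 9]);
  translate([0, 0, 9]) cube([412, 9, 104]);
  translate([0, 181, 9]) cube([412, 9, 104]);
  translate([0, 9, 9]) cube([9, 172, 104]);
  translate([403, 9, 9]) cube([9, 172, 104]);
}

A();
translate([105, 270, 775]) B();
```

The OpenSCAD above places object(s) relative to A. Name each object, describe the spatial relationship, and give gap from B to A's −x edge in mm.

The open box's min-x is at 105; the table's min-x is 0; gap = 105 mm.

A is a table. B is an open box. The open box is on top of the table, centred. The gap from the open box to the table's −x edge is 105 mm.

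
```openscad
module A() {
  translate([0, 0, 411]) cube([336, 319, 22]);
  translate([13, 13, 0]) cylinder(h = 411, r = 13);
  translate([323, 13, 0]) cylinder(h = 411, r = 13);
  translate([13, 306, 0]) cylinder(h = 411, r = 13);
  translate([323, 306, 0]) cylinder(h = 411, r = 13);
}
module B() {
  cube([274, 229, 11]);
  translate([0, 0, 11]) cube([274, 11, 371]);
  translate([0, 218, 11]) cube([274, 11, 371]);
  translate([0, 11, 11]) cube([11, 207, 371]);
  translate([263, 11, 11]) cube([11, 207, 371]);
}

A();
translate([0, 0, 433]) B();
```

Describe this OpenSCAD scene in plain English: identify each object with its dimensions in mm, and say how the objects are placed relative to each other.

A is a four-legged stool. The seat is 336×319 mm, 22 mm thick, top at z = 433 mm. It stands on four round legs, each 26 mm in diameter, from z = 0 to the seat underside, each leg's axis is inset half a diameter from the nearest pair of seat edges (so the leg's bounding box is flush with the corner).

B is an open-topped rectangular box: outside dimensions 274×229×382 mm, with a uniform wall and base thickness of 11 mm. The base is a full 274×229 slab on the floor; four walls sit on top of the base. The front and back walls (the −y and +y sides) span the full width; the two side walls fit between them.

The open box is on top of the stool.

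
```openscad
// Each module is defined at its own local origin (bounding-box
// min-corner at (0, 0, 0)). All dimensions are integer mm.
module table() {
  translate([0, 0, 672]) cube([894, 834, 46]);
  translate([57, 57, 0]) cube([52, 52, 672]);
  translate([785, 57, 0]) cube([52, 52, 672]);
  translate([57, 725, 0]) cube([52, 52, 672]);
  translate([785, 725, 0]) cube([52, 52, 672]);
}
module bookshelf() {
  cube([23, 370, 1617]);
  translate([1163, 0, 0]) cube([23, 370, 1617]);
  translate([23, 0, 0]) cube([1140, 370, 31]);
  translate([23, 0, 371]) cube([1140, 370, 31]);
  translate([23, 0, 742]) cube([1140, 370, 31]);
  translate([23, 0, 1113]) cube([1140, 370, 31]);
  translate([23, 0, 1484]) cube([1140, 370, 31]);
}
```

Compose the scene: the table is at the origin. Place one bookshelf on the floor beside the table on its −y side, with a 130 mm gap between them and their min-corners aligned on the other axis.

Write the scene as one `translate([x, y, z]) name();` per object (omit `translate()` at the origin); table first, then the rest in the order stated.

table();
translate([0, -500, 0]) bookshelf();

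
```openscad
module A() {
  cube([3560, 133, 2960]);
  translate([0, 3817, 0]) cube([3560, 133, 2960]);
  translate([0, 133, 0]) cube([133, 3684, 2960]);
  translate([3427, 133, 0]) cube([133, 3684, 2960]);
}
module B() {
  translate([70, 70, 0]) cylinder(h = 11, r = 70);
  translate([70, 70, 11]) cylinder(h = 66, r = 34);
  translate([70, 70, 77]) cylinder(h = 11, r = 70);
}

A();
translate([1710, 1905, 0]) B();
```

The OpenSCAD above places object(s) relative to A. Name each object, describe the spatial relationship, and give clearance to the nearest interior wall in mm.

A is a house frame. B is a spool. The spool sits inside the house frame, centred. The clearance to the nearest interior wall is 1577 mm.

Clearances: x = 1577, y = 1772; minimum 1577 mm.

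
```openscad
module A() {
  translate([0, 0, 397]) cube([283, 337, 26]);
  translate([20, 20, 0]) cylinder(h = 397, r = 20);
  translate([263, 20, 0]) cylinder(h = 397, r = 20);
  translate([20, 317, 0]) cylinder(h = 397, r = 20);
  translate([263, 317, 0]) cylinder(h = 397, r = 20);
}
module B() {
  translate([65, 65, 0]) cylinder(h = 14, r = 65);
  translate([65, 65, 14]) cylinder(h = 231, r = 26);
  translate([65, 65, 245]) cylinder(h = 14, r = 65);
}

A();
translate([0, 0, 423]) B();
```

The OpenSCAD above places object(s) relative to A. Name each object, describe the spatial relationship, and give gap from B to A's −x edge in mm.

The spool's min-x is at 0; the stool's min-x is 0; gap = 0 mm.

A is a stool. B is a spool. The spool is on top of the stool. The gap from the spool to the stool's −x edge is 0 mm.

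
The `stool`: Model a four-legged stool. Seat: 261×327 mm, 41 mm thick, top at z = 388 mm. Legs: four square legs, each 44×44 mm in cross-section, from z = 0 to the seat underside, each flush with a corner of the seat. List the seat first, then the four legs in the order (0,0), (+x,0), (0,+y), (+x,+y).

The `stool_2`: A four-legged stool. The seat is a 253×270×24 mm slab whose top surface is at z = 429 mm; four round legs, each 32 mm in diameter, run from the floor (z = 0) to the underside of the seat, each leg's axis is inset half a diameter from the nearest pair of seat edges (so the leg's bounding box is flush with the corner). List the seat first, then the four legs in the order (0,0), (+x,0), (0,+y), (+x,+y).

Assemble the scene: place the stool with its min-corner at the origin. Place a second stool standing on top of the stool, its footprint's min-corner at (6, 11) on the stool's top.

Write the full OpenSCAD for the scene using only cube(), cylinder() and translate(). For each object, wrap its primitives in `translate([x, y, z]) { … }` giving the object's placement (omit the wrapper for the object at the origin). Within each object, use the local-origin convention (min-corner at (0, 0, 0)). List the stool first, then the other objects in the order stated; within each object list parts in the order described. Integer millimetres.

translate([0, 0, 347]) cube([261, 327, 41]);
cube([44, 44, 347]);
translate([217, 0, 0]) cube([44, 44, 347]);
translate([0, 283, 0]) cube([44, 44, 347]);
translate([217, 283, 0]) cube([44, 44, 347]);
translate([6, 11, 388]) {
  translate([0, 0, 405]) cube([253, 270, 24]);
  translate([16, 16, 0]) cylinder(h = 405, r = 16);
  translate([237, 16, 0]) cylinder(h = 405, r = 16);
  translate([16, 254, 0]) cylinder(h = 405, r = 16);
  translate([237, 254, 0]) cylinder(h = 405, r = 16);
}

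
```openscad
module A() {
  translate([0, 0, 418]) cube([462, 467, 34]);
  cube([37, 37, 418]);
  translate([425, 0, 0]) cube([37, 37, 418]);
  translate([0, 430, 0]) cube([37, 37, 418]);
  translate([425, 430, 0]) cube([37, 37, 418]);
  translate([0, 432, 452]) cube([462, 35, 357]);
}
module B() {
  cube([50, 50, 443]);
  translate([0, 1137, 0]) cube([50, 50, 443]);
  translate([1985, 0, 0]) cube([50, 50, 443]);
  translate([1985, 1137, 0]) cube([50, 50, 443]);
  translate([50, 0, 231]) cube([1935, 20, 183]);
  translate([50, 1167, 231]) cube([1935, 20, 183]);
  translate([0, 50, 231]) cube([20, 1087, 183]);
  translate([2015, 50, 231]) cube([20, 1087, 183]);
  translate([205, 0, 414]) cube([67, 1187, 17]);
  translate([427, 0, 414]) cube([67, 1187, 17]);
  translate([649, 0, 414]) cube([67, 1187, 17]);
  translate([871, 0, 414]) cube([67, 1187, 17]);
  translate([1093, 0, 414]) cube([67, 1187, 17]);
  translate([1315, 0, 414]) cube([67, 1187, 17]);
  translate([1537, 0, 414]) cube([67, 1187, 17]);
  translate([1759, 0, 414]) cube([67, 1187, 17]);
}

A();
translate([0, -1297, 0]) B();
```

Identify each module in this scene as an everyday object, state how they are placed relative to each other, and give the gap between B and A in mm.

A is a chair. B is a bed frame. The bed frame is on the floor beside the chair on its −y side. The gap between the bed frame and the chair is 110 mm.

The bed frame's nearest face is 110 mm from the chair's −y face.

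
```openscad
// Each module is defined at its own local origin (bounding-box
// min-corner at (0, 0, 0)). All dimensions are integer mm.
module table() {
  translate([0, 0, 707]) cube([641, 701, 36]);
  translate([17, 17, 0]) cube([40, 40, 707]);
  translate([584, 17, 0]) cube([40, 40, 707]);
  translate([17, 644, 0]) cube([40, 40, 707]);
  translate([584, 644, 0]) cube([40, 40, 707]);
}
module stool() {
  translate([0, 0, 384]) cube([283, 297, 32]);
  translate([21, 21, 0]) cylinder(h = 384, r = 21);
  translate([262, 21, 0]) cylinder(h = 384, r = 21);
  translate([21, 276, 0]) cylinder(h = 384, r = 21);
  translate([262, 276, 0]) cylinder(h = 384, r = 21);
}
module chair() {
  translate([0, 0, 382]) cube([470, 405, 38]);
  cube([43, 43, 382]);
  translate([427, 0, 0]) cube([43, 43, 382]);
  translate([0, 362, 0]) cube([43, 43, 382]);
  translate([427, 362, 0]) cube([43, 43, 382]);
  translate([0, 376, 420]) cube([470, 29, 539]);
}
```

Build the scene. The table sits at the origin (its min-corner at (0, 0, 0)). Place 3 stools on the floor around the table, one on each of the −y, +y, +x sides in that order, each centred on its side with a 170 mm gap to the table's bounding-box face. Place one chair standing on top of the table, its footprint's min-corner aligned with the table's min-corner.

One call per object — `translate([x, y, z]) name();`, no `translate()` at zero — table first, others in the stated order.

table();
translate([179, -467, 0]) stool();
translate([179, 871, 0]) stool();
translate([811, 202, 0]) stool();
translate([0, 0, 743]) chair();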